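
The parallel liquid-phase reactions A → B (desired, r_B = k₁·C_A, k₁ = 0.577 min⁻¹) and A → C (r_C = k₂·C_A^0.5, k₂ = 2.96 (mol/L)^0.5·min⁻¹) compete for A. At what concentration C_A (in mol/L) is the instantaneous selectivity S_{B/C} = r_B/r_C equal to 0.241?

S_{B/C} = (k₁/k₂)·C_A^0.5 ⇒ C_A = (S·k₂/k₁)^(2).
= (0.241×2.96/0.577)^(2) = (1.236)^(2) = 1.53 mol/L.

1.53 mol/L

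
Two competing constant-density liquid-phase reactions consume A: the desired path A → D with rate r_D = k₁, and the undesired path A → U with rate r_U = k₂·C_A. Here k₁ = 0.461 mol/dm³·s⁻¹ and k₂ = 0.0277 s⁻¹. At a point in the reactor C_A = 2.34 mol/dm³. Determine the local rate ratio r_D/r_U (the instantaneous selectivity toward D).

7.11

S_{D/U} = r_D/r_U = (k₁)/(k₂·C_A) = (k₁/k₂)·C_A⁻¹.
= (0.461) / (0.0277×2.340) = 0.4610/0.06482 = 7.11.
The undesired path is higher order in A, so low C_A (CSTR or dilute feed) favours D.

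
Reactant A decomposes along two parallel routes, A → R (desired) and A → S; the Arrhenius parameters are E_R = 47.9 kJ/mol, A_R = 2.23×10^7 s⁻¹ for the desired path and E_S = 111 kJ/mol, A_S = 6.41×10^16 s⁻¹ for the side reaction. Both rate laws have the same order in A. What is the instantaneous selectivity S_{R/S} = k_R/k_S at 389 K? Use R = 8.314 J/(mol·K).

Since both paths have the same order in A, the concentration cancels and S_{R/S} = k_R/k_S = (A_R/A_S)·exp[(E_S−E_R)/(RT)].
(E_S−E_R)/(RT) = (111−47.9)×10³/(8.314×389) = 63100/3234 = 19.51.
k_R/k_S = (2.23×10^7/6.41×10^16)·exp(19.51) = 3.479×10^-10 × 2.974×10^8 = 0.103.

0.103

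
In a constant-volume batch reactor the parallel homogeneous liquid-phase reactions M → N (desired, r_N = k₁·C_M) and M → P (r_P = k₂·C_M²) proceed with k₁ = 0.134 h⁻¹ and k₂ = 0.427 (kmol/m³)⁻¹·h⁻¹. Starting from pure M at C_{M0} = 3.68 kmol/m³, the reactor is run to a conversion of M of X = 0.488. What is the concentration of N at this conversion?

C_M = C_{M0}(1−X) = 1.884 kmol/m³.
Along a PFR/batch, dC_N/dC_M = −r_N/(r_N+r_P) = −k₁/(k₁+k₂·C_M).
Integrating from C_{M0} to C_M: C_N = (0.134/0.427)·ln[(0.134+0.427·3.68)/(0.134+0.427·1.88)] = 0.3138·ln(1.705/0.9385) = 0.1874 kmol/m³.

0.187 kmol/m³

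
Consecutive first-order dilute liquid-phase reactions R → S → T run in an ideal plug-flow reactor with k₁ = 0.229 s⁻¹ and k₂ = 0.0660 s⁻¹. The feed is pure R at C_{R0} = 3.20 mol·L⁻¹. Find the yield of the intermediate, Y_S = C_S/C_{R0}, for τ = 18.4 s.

Solving the coupled first-order balances gives C_S(τ) = [k₁/(k₂−k₁)]·C_{R0}·(e^(−k₁τ) − e^(−k₂τ)).
e^(−k₁τ) = e^(−0.229×18.4) = e^(−4.214) = 0.01479; e^(−k₂τ) = e^(−1.214) = 0.2969.
C_S = 0.229×3.20/(0.0660−0.229) × (0.01479−0.2969) = (-4.496)×(-0.2821) = 1.268 mol·L⁻¹.
Y_S = C_S/C_{R0} = 1.268/3.20 = 0.396.

0.396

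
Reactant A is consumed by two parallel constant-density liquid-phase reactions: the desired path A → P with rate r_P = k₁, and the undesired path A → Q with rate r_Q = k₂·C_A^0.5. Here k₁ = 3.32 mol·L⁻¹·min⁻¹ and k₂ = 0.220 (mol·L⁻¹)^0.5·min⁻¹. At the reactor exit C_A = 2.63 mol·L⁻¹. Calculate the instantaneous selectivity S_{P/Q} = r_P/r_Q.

9.31

S_{P/Q} = r_P/r_Q = (k₁)/(k₂·C_A^0.5) = (k₁/k₂)·C_A^-0.5.
= (3.32) / (0.220×2.630^0.5) = 3.320/0.3568 = 9.31.
The undesired path is higher order in A, so low C_A (CSTR or dilute feed) favours P.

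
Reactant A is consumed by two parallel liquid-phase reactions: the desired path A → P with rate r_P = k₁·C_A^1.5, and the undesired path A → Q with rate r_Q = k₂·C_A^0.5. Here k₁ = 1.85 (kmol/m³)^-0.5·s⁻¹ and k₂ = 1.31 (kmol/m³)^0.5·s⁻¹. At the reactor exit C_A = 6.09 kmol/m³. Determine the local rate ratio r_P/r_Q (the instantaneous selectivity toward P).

S_{P/Q} = r_P/r_Q = (k₁·C_A^1.5)/(k₂·C_A^0.5) = (k₁/k₂)·C_A.
= (1.85×6.090^1.5) / (1.31×6.090^0.5) = 27.80/3.233 = 8.60.

8.60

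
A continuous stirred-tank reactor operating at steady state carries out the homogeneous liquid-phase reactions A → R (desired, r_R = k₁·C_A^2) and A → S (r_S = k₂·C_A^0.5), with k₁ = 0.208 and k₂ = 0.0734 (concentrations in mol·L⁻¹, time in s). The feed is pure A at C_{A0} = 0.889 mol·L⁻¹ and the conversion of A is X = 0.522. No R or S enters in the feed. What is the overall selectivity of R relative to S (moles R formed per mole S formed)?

0.785

Exit C_A = C_{A0}(1−X) = 0.889×0.478 = 0.4249 mol·L⁻¹.
In a CSTR the entire volume is at exit conditions, so r_R = 0.208×0.4249^2 = 0.03756 and r_S = 0.0734×0.4249^0.5 = 0.04785.
Overall selectivity = C_R/C_S = r_Rτ/(r_Sτ) = r_R/r_S = 0.785.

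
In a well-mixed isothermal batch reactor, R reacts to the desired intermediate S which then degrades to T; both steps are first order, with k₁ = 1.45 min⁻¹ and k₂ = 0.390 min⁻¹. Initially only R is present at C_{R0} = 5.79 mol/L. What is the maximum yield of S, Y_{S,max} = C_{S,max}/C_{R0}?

0.617

At the optimum, C_{S,max}/C_{R0} = (k₁/k₂)^[k₂/(k₂−k₁)].
= (1.45/0.390)^(0.390/(0.390−1.45)) = (3.718)^(-0.3679) = 0.6168.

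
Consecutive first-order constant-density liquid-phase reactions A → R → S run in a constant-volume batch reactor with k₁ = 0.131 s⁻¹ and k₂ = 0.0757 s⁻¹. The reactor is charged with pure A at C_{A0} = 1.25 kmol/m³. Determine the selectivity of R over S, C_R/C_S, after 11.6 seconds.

The intermediate concentration in a first-order A→B→C sequence is C_R = k₁C_{A0}(e^(−k₁t) − e^(−k₂t))/(k₂−k₁).
e^(−k₁t) = e^(−0.131×11.6) = e^(−1.520) = 0.2188; e^(−k₂t) = e^(−0.8781) = 0.4156.
C_R = 0.131×1.25/(0.0757−0.131) × (0.2188−0.4156) = (-2.961)×(-0.1968) = 0.5826 kmol/m³.
C_A = C_{A0}e^(−k₁t) = 0.2735 kmol/m³, so C_S = C_{A0}−C_A−C_R = 0.3939 kmol/m³; C_R/C_S = 1.48.

1.48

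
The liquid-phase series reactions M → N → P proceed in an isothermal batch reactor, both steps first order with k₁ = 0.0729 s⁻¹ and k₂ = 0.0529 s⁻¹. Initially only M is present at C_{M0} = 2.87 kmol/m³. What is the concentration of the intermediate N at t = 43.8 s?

0.602 kmol/m³

For first-order series with pure M initially, C_N(t) = k₁C_{M0}/(k₂−k₁)·(e^(−k₁t) − e^(−k₂t)).
e^(−k₁t) = e^(−0.0729×43.8) = e^(−3.193) = 0.04105; e^(−k₂t) = e^(−2.317) = 0.09857.
C_N = 0.0729×2.87/(0.0529−0.0729) × (0.04105−0.09857) = (-10.46)×(-0.05752) = 0.6017 kmol/m³.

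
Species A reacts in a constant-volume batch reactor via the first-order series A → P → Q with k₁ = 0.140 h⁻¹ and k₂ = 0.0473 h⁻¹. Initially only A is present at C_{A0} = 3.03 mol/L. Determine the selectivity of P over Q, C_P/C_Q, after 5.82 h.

6.05

The intermediate concentration in a first-order A→B→C sequence is C_P = k₁C_{A0}(e^(−k₁t) − e^(−k₂t))/(k₂−k₁).
e^(−k₁t) = e^(−0.140×5.82) = e^(−0.8148) = 0.4427; e^(−k₂t) = e^(−0.2753) = 0.7594.
C_P = 0.140×3.03/(0.0473−0.140) × (0.4427−0.7594) = (-4.576)×(-0.3166) = 1.449 mol/L.
C_A = C_{A0}e^(−k₁t) = 1.341 mol/L, so C_Q = C_{A0}−C_A−C_P = 0.2396 mol/L; C_P/C_Q = 6.05.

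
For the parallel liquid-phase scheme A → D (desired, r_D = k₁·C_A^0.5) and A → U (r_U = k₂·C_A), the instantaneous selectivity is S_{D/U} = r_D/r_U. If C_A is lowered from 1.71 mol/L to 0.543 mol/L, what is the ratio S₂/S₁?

S_{D/U} = (k₁/k₂)·C_A^-0.5, so S₂/S₁ = (C_{A,2}/C_{A,1})^-0.5.
= (0.543/1.71)^(-0.5) = (0.3175)^(-0.5) = 1.77.
Selectivity toward D rises as C_A falls — low-concentration operation is favoured.

1.77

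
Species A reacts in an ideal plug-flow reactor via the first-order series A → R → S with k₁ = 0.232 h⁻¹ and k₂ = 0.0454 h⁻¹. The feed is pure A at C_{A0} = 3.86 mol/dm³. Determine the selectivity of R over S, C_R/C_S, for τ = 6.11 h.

Solving the coupled first-order balances gives C_R(τ) = [k₁/(k₂−k₁)]·C_{A0}·(e^(−k₁τ) − e^(−k₂τ)).
e^(−k₁τ) = e^(−0.232×6.11) = e^(−1.418) = 0.2423; e^(−k₂τ) = e^(−0.2774) = 0.7578.
C_R = 0.232×3.86/(0.0454−0.232) × (0.2423−0.7578) = (-4.799)×(-0.5154) = 2.474 mol/dm³.
C_A = C_{A0}e^(−k₁τ) = 0.9353 mol/dm³, so C_S = C_{A0}−C_A−C_R = 0.4510 mol/dm³; C_R/C_S = 5.49.

5.49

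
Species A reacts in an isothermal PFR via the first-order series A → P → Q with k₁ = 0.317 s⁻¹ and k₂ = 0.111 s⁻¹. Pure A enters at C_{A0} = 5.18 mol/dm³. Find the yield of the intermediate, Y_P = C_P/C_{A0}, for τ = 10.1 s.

0.439

For first-order series with pure A initially, C_P(τ) = k₁C_{A0}/(k₂−k₁)·(e^(−k₁τ) − e^(−k₂τ)).
e^(−k₁τ) = e^(−0.317×10.1) = e^(−3.202) = 0.04069; e^(−k₂τ) = e^(−1.121) = 0.3259.
C_P = 0.317×5.18/(0.111−0.317) × (0.04069−0.3259) = (-7.971)×(-0.2852) = 2.274 mol/dm³.
Y_P = C_P/C_{A0} = 2.274/5.18 = 0.439.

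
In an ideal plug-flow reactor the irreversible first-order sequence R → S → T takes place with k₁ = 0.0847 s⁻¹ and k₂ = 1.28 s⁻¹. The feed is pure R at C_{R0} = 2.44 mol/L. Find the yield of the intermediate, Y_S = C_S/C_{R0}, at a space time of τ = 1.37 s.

0.0508

The intermediate concentration in a first-order A→B→C sequence is C_S = k₁C_{R0}(e^(−k₁τ) − e^(−k₂τ))/(k₂−k₁).
e^(−k₁τ) = e^(−0.0847×1.37) = e^(−0.1160) = 0.8904; e^(−k₂τ) = e^(−1.754) = 0.1731.
C_S = 0.0847×2.44/(1.28−0.0847) × (0.8904−0.1731) = 0.1729×0.7173 = 0.1240 mol/L.
Y_S = C_S/C_{R0} = 0.1240/2.44 = 0.0508.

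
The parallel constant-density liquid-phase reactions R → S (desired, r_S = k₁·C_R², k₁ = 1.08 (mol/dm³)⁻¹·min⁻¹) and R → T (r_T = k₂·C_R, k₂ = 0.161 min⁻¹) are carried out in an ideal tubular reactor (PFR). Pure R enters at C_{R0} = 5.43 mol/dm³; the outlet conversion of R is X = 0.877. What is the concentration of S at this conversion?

C_R = C_{R0}(1−X) = 0.6679 mol/dm³.
Along a PFR/batch, dC_T/dC_R = −r_T/(r_S+r_T) = −k₂/(k₂+k₁·C_R).
Integrating from C_{R0} to C_R: C_T = (0.161/1.08)·ln[(0.161+1.08·5.43)/(0.161+1.08·0.668)] = 0.1491·ln(6.025/0.8823) = 0.2864 mol/dm³.
Then C_S = (C_{R0}−C_R) − C_T = 4.762 − 0.2864 = 4.476 mol/dm³.

4.48 mol/dm³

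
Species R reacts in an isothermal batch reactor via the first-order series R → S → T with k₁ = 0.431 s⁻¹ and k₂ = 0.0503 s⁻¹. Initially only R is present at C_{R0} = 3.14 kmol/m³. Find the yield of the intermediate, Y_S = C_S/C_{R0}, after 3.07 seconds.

0.669

The intermediate concentration in a first-order A→B→C sequence is C_S = k₁C_{R0}(e^(−k₁t) − e^(−k₂t))/(k₂−k₁).
e^(−k₁t) = e^(−0.431×3.07) = e^(−1.323) = 0.2663; e^(−k₂t) = e^(−0.1544) = 0.8569.
C_S = 0.431×3.14/(0.0503−0.431) × (0.2663−0.8569) = (-3.555)×(-0.5906) = 2.100 kmol/m³.
Y_S = C_S/C_{R0} = 2.100/3.14 = 0.669.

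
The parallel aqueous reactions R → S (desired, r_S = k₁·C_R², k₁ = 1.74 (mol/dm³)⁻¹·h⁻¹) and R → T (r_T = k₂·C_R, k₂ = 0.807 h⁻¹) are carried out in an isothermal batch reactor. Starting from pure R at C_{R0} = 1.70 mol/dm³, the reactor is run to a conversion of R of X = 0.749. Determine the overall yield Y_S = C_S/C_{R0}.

C_R = C_{R0}(1−X) = 0.4267 mol/dm³.
Along a PFR/batch, dC_T/dC_R = −r_T/(r_S+r_T) = −k₂/(k₂+k₁·C_R).
Integrating from C_{R0} to C_R: C_T = (0.807/1.74)·ln[(0.807+1.74·1.70)/(0.807+1.74·0.427)] = 0.4638·ln(3.765/1.549) = 0.4118 mol/dm³.
Then C_S = (C_{R0}−C_R) − C_T = 1.273 − 0.4118 = 0.8615 mol/dm³.
Y_S = C_S/C_{R0} = 0.8615/1.70 = 0.507.

0.507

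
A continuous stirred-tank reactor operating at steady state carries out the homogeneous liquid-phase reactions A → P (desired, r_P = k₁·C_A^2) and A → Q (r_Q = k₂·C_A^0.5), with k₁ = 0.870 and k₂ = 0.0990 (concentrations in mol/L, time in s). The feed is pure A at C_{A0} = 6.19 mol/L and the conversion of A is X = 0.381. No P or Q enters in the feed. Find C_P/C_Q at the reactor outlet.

65.9

Exit C_A = C_{A0}(1−X) = 6.19×0.619 = 3.832 mol/L.
In a CSTR the entire volume is at exit conditions, so r_P = 0.870×3.832^2 = 12.77 and r_Q = 0.0990×3.832^0.5 = 0.1938.
Overall selectivity = C_P/C_Q = r_Pτ/(r_Qτ) = r_P/r_Q = 65.9.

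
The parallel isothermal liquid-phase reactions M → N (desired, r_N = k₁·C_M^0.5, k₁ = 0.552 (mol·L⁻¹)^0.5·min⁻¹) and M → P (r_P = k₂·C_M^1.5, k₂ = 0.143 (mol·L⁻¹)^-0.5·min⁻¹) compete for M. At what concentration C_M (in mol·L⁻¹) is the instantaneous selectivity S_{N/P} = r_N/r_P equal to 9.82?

S_{N/P} = (k₁/k₂)·C_M⁻¹ ⇒ C_M = (S·k₂/k₁)^(-1).
= (9.82×0.143/0.552)^(-1) = (2.544)^(-1) = 0.393 mol·L⁻¹.

0.393 mol·L⁻¹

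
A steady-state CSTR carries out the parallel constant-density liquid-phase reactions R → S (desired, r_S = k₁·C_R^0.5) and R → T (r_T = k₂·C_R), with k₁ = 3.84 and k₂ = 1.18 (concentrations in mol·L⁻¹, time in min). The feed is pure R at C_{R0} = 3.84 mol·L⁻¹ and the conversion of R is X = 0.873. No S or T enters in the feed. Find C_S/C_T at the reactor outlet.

4.66

Exit C_R = C_{R0}(1−X) = 3.84×0.127 = 0.4877 mol·L⁻¹.
A CSTR operates uniformly at the exit composition, giving r_S = 2.682 and r_T = 0.5755 (each k·C_R^n at C_R = 0.4877).
Overall selectivity = C_S/C_T = r_Sτ/(r_Tτ) = r_S/r_T = 4.66.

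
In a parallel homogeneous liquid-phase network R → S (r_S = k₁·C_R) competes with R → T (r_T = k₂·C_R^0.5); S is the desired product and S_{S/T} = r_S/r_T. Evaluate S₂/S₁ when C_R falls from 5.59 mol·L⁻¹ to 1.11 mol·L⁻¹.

S_{S/T} = (k₁/k₂)·C_R^0.5, so S₂/S₁ = (C_{R,2}/C_{R,1})^0.5.
= (1.11/5.59)^0.5 = (0.1986)^0.5 = 0.446.

0.446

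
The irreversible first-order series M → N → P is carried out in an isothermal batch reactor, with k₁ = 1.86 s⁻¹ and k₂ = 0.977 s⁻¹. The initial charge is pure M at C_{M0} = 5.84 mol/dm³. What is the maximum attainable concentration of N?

2.86 mol/dm³

At the optimum, C_{N,max}/C_{M0} = (k₁/k₂)^[k₂/(k₂−k₁)].
= (1.86/0.977)^(0.977/(0.977−1.86)) = (1.904)^(-1.106) = 0.4905.
C_{N,max} = 0.4905×5.84 = 2.86 mol/dm³.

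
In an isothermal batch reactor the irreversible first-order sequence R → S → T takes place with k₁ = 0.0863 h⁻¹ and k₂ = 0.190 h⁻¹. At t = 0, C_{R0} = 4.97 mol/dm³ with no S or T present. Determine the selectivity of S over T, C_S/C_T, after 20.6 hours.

For first-order series with pure R initially, C_S(t) = k₁C_{R0}/(k₂−k₁)·(e^(−k₁t) − e^(−k₂t)).
e^(−k₁t) = e^(−0.0863×20.6) = e^(−1.778) = 0.1690; e^(−k₂t) = e^(−3.914) = 0.01996.
C_S = 0.0863×4.97/(0.190−0.0863) × (0.1690−0.01996) = 4.136×0.1491 = 0.6165 mol/dm³.
C_R = C_{R0}e^(−k₁t) = 0.8400 mol/dm³, so C_T = C_{R0}−C_R−C_S = 3.514 mol/dm³; C_S/C_T = 0.175.

0.175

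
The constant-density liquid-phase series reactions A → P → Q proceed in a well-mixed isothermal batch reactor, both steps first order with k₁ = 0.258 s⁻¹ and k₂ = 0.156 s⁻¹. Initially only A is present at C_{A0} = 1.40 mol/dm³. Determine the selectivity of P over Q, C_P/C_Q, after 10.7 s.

The intermediate concentration in a first-order A→B→C sequence is C_P = k₁C_{A0}(e^(−k₁t) − e^(−k₂t))/(k₂−k₁).
e^(−k₁t) = e^(−0.258×10.7) = e^(−2.761) = 0.06325; e^(−k₂t) = e^(−1.669) = 0.1884.
C_P = 0.258×1.40/(0.156−0.258) × (0.06325−0.1884) = (-3.541)×(-0.1251) = 0.4432 mol/dm³.
C_A = C_{A0}e^(−k₁t) = 0.08856 mol/dm³, so C_Q = C_{A0}−C_A−C_P = 0.8683 mol/dm³; C_P/C_Q = 0.510.

0.510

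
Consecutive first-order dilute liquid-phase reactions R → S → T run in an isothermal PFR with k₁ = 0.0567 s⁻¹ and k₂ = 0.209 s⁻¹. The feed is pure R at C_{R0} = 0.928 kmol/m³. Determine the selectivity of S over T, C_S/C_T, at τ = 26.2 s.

The intermediate concentration in a first-order A→B→C sequence is C_S = k₁C_{R0}(e^(−k₁τ) − e^(−k₂τ))/(k₂−k₁).
e^(−k₁τ) = e^(−0.0567×26.2) = e^(−1.486) = 0.2264; e^(−k₂τ) = e^(−5.476) = 0.004187.
C_S = 0.0567×0.928/(0.209−0.0567) × (0.2264−0.004187) = 0.3455×0.2222 = 0.07676 kmol/m³.
C_R = C_{R0}e^(−k₁τ) = 0.2101 kmol/m³, so C_T = C_{R0}−C_R−C_S = 0.6412 kmol/m³; C_S/C_T = 0.120.

0.120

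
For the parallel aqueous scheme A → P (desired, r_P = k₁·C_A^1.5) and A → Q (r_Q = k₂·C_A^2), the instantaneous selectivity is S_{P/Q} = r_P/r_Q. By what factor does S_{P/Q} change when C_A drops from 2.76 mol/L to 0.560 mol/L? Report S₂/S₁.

S_{P/Q} = (k₁/k₂)·C_A^-0.5, so S₂/S₁ = (C_{A,2}/C_{A,1})^-0.5.
= (0.560/2.76)^(-0.5) = (0.2029)^(-0.5) = 2.22.

2.22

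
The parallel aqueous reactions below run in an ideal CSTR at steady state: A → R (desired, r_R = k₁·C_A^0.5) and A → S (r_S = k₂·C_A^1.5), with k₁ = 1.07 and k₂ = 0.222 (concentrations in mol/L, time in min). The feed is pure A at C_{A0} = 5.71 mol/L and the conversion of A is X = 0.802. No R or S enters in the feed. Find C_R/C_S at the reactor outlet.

4.26

Exit C_A = C_{A0}(1−X) = 5.71×0.198 = 1.131 mol/L.
In a CSTR the entire volume is at exit conditions, so r_R = 1.07×1.131^0.5 = 1.138 and r_S = 0.222×1.131^1.5 = 0.2669.
Overall selectivity = C_R/C_S = r_Rτ/(r_Sτ) = r_R/r_S = 4.26.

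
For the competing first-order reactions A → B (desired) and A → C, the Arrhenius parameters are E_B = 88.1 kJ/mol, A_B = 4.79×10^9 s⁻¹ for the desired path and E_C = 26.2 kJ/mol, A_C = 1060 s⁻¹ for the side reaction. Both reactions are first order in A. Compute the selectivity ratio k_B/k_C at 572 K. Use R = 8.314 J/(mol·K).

k_B/k_C = (A_B/A_C)·exp[−(E_B−E_C)/(RT)] = (A_B/A_C)·exp[(E_C−E_B)/(RT)].
(E_C−E_B)/(RT) = (26.2−88.1)×10³/(8.314×572) = -61900/4756 = -13.02.
k_B/k_C = (4.79×10^9/1060)·exp(-13.02) = 4.519×10^6 × 2.224×10^-6 = 10.0.

10.0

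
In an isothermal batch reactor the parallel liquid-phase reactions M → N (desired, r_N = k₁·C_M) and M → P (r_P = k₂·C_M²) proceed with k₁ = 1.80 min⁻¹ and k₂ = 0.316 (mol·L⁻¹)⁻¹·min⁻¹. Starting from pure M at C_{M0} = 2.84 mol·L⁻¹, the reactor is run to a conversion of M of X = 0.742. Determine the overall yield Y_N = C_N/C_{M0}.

0.569

C_M = C_{M0}(1−X) = 0.7327 mol·L⁻¹.
Along a PFR/batch, dC_N/dC_M = −r_N/(r_N+r_P) = −k₁/(k₁+k₂·C_M).
Integrating from C_{M0} to C_M: C_N = (1.80/0.316)·ln[(1.80+0.316·2.84)/(1.80+0.316·0.733)] = 5.696·ln(2.697/2.032) = 1.615 mol·L⁻¹.
Y_N = C_N/C_{M0} = 1.615/2.84 = 0.569.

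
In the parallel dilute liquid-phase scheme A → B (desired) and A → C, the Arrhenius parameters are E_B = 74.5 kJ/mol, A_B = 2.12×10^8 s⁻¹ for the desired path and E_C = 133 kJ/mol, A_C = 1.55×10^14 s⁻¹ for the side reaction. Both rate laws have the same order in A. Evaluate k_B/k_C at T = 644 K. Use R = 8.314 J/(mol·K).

Since both paths have the same order in A, the concentration cancels and S_{B/C} = k_B/k_C = (A_B/A_C)·exp[(E_C−E_B)/(RT)].
(E_C−E_B)/(RT) = (133−74.5)×10³/(8.314×644) = 58500/5354 = 10.93.
k_B/k_C = (2.12×10^8/1.55×10^14)·exp(10.93) = 1.368×10^-6 × 55602 = 0.0760.

0.0760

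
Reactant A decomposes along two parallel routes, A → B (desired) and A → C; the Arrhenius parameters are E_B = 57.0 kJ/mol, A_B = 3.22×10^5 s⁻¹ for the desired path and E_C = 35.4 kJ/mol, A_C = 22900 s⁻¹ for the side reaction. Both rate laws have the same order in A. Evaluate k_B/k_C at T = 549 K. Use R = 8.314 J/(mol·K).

0.124

k_B/k_C = (A_B/A_C)·exp[−(E_B−E_C)/(RT)] = (A_B/A_C)·exp[(E_C−E_B)/(RT)].
(E_C−E_B)/(RT) = (35.4−57.0)×10³/(8.314×549) = -21600/4564 = -4.732.
k_B/k_C = (3.22×10^5/22900)·exp(-4.732) = 14.06 × 0.008806 = 0.124.
Since E_B > E_C, raising the temperature improves selectivity toward B.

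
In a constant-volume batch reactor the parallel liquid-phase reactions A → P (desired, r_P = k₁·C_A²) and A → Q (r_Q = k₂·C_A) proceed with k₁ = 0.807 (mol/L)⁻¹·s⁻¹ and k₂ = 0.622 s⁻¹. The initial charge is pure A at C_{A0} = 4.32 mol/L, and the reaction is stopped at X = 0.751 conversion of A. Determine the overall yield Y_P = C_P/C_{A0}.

C_A = C_{A0}(1−X) = 1.076 mol/L.
Along a PFR/batch, dC_Q/dC_A = −r_Q/(r_P+r_Q) = −k₂/(k₂+k₁·C_A).
Integrating from C_{A0} to C_A: C_Q = (0.622/0.807)·ln[(0.622+0.807·4.32)/(0.622+0.807·1.08)] = 0.7708·ln(4.108/1.490) = 0.7817 mol/L.
Then C_P = (C_{A0}−C_A) − C_Q = 3.244 − 0.7817 = 2.463 mol/L.
Y_P = C_P/C_{A0} = 2.463/4.32 = 0.570.

0.570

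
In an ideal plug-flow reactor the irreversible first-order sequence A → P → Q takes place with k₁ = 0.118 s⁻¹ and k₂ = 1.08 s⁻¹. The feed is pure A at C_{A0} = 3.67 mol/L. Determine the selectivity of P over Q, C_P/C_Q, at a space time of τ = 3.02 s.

Solving the coupled first-order balances gives C_P(τ) = [k₁/(k₂−k₁)]·C_{A0}·(e^(−k₁τ) − e^(−k₂τ)).
e^(−k₁τ) = e^(−0.118×3.02) = e^(−0.3564) = 0.7002; e^(−k₂τ) = e^(−3.262) = 0.03833.
C_P = 0.118×3.67/(1.08−0.118) × (0.7002−0.03833) = 0.4502×0.6619 = 0.2980 mol/L.
C_A = C_{A0}e^(−k₁τ) = 2.570 mol/L, so C_Q = C_{A0}−C_A−C_P = 0.8022 mol/L; C_P/C_Q = 0.371.

0.371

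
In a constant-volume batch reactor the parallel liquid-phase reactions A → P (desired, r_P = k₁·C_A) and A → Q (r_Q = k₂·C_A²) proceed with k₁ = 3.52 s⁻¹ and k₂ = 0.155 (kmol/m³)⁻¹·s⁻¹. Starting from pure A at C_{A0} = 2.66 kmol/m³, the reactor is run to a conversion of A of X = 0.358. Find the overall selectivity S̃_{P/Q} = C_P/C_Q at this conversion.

C_A = C_{A0}(1−X) = 1.708 kmol/m³.
Along a PFR/batch, dC_P/dC_A = −r_P/(r_P+r_Q) = −k₁/(k₁+k₂·C_A).
Integrating from C_{A0} to C_A: C_P = (3.52/0.155)·ln[(3.52+0.155·2.66)/(3.52+0.155·1.71)] = 22.71·ln(3.932/3.785) = 0.8688 kmol/m³.
C_Q = (C_{A0}−C_A)−C_P = 0.08344 kmol/m³; S̃_{P/Q} = 0.8688/0.08344 = 10.4.

10.4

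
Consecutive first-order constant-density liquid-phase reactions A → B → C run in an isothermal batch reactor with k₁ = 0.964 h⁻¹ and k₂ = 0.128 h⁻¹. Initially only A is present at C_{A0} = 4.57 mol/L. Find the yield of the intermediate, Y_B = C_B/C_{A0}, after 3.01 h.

Solving the coupled first-order balances gives C_B(t) = [k₁/(k₂−k₁)]·C_{A0}·(e^(−k₁t) − e^(−k₂t)).
e^(−k₁t) = e^(−0.964×3.01) = e^(−2.902) = 0.05493; e^(−k₂t) = e^(−0.3853) = 0.6803.
C_B = 0.964×4.57/(0.128−0.964) × (0.05493−0.6803) = (-5.270)×(-0.6253) = 3.295 mol/L.
Y_B = C_B/C_{A0} = 3.295/4.57 = 0.721.

0.721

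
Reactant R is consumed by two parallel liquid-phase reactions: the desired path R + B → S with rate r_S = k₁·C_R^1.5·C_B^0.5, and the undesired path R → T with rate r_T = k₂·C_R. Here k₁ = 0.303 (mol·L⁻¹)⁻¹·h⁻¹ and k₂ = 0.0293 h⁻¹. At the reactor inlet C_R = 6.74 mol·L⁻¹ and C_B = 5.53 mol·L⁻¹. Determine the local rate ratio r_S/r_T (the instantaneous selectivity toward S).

63.1

S_{S/T} = r_S/r_T = (k₁·C_R^1.5·C_B^0.5)/(k₂·C_R) = (k₁/k₂)·C_R^0.5·C_B^0.5.
= (0.303×6.740^1.5×5.530^0.5) / (0.0293×6.740) = 12.47/0.1975 = 63.1.
Since the desired path is higher order in R, keeping C_R high (PFR or concentrated feed) favours S.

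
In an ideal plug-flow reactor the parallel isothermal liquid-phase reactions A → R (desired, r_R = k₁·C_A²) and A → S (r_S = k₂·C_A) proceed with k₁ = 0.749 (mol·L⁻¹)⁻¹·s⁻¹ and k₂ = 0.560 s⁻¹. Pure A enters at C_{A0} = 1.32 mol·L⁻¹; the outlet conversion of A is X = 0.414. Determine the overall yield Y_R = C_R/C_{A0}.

0.240

C_A = C_{A0}(1−X) = 0.7735 mol·L⁻¹.
Along a PFR/batch, dC_S/dC_A = −r_S/(r_R+r_S) = −k₂/(k₂+k₁·C_A).
Integrating from C_{A0} to C_A: C_S = (0.560/0.749)·ln[(0.560+0.749·1.32)/(0.560+0.749·0.774)] = 0.7477·ln(1.549/1.139) = 0.2295 mol·L⁻¹.
Then C_R = (C_{A0}−C_A) − C_S = 0.5465 − 0.2295 = 0.3170 mol·L⁻¹.
Y_R = C_R/C_{A0} = 0.3170/1.32 = 0.240.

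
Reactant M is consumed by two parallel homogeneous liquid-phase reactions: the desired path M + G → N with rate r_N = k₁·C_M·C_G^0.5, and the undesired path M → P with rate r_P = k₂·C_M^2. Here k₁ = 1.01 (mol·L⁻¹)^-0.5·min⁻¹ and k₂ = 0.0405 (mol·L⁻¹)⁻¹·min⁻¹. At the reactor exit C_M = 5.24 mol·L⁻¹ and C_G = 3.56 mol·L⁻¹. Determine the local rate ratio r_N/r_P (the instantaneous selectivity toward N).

S_{N/P} = r_N/r_P = (k₁·C_M·C_G^0.5)/(k₂·C_M^2) = (k₁/k₂)·C_M⁻¹·C_G^0.5.
= (1.01×5.240×3.560^0.5) / (0.0405×5.240^2) = 9.986/1.112 = 8.98.
The undesired path is higher order in M, so low C_M (CSTR or dilute feed) favours N.

8.98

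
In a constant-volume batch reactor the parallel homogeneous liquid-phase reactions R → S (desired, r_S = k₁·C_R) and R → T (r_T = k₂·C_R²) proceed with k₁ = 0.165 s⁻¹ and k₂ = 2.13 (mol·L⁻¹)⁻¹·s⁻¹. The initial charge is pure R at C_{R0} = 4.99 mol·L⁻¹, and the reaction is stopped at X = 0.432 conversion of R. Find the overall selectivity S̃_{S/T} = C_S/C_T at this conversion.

C_R = C_{R0}(1−X) = 2.834 mol·L⁻¹.
Along a PFR/batch, dC_S/dC_R = −r_S/(r_S+r_T) = −k₁/(k₁+k₂·C_R).
Integrating from C_{R0} to C_R: C_S = (0.165/2.13)·ln[(0.165+2.13·4.99)/(0.165+2.13·2.83)] = 0.07746·ln(10.79/6.202) = 0.04292 mol·L⁻¹.
C_T = (C_{R0}−C_R)−C_S = 2.113 mol·L⁻¹; S̃_{S/T} = 0.04292/2.113 = 0.0203.

0.0203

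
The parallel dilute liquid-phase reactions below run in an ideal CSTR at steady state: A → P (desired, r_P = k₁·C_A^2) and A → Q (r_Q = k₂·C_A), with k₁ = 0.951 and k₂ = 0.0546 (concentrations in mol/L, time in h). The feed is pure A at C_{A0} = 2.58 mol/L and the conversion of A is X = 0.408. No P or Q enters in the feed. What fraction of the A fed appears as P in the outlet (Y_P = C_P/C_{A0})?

Exit C_A = C_{A0}(1−X) = 2.58×0.592 = 1.527 mol/L.
Rates in a CSTR are evaluated at the outlet concentration: r_P = 0.951×1.527^2 = 2.219, r_Q = 0.0546×1.527 = 0.08339.
Fraction of consumed A going to P: r_P/(r_P+r_Q) = 0.9638.
C_P = 0.9638·C_{A0}·X = 0.9638×2.58×0.408 = 1.01 mol/L; Y_P = C_P/C_{A0} = 0.393.

0.393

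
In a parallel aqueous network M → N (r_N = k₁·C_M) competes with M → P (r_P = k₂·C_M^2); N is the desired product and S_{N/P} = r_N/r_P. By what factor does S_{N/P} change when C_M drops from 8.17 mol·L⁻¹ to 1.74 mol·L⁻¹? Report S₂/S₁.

4.70

S_{N/P} = (k₁/k₂)·C_M⁻¹, so S₂/S₁ = (C_{M,2}/C_{M,1})⁻¹.
= 8.17/1.74 = 4.70.
Selectivity toward N rises as C_M falls — low-concentration operation is favoured.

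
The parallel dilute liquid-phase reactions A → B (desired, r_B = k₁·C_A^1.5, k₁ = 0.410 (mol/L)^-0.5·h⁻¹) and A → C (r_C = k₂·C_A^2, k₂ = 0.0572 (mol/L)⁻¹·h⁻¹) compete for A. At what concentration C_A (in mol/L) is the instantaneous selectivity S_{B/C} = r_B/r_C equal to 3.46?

S_{B/C} = (k₁/k₂)·C_A^-0.5 ⇒ C_A = (S·k₂/k₁)^(-2).
= (3.46×0.0572/0.410)^(-2) = (0.4827)^(-2) = 4.29 mol/L.

4.29 mol/L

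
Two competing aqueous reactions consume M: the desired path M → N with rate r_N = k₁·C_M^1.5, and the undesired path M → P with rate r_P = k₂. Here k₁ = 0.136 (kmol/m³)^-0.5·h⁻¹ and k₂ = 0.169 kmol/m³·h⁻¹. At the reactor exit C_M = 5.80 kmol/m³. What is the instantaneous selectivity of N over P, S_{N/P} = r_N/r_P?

S_{N/P} = r_N/r_P = (k₁·C_M^1.5)/(k₂) = (k₁/k₂)·C_M^1.5.
= (0.136×5.800^1.5) / (0.169) = 1.900/0.1690 = 11.2.
Since the desired path is higher order in M, keeping C_M high (PFR or concentrated feed) favours N.

11.2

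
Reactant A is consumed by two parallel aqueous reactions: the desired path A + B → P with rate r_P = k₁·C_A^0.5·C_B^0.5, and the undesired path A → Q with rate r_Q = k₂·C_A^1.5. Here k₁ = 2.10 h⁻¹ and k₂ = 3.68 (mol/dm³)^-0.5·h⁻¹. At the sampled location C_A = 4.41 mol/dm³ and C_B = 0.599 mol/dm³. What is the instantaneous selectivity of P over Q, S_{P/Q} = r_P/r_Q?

0.100

S_{P/Q} = r_P/r_Q = (k₁·C_A^0.5·C_B^0.5)/(k₂·C_A^1.5) = (k₁/k₂)·C_A⁻¹·C_B^0.5.
= (2.10×4.410^0.5×0.5990^0.5) / (3.68×4.410^1.5) = 3.413/34.08 = 0.100.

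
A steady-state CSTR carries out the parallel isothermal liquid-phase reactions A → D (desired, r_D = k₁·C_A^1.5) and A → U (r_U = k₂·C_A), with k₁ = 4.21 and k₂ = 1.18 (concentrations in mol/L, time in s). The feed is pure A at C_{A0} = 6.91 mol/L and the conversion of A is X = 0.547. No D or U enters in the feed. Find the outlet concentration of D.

Exit C_A = C_{A0}(1−X) = 6.91×0.453 = 3.130 mol/L.
A CSTR operates uniformly at the exit composition, giving r_D = 23.32 and r_U = 3.694 (each k·C_A^n at C_A = 3.130).
Fraction of consumed A going to D: r_D/(r_D+r_U) = 0.8632.
C_D = 0.8632·C_{A0}·X = 0.8632×6.91×0.547 = 3.26 mol/L.

3.26 mol/L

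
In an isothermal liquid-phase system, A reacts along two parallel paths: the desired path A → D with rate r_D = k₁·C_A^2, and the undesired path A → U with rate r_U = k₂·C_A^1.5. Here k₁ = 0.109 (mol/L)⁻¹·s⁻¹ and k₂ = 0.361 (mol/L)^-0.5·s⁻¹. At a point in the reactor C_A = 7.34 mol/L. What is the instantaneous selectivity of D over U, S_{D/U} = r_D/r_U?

0.818

S_{D/U} = r_D/r_U = (k₁·C_A^2)/(k₂·C_A^1.5) = (k₁/k₂)·C_A^0.5.
= (0.109×7.340^2) / (0.361×7.340^1.5) = 5.872/7.179 = 0.818.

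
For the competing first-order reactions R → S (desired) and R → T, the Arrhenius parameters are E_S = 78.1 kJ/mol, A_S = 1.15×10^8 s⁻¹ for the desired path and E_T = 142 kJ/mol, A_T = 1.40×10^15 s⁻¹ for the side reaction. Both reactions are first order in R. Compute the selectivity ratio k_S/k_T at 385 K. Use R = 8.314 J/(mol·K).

Since both paths have the same order in R, the concentration cancels and S_{S/T} = k_S/k_T = (A_S/A_T)·exp[(E_T−E_S)/(RT)].
(E_T−E_S)/(RT) = (142−78.1)×10³/(8.314×385) = 63900/3201 = 19.96.
k_S/k_T = (1.15×10^8/1.40×10^15)·exp(19.96) = 8.214×10^-8 × 4.676×10^8 = 38.4.

38.4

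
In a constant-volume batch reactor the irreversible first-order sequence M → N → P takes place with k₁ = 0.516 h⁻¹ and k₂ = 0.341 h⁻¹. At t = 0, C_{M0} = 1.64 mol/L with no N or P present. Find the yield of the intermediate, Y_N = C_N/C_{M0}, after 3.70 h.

Solving the coupled first-order balances gives C_N(t) = [k₁/(k₂−k₁)]·C_{M0}·(e^(−k₁t) − e^(−k₂t)).
e^(−k₁t) = e^(−0.516×3.70) = e^(−1.909) = 0.1482; e^(−k₂t) = e^(−1.262) = 0.2832.
C_N = 0.516×1.64/(0.341−0.516) × (0.1482−0.2832) = (-4.836)×(-0.1350) = 0.6527 mol/L.
Y_N = C_N/C_{M0} = 0.6527/1.64 = 0.398.

0.398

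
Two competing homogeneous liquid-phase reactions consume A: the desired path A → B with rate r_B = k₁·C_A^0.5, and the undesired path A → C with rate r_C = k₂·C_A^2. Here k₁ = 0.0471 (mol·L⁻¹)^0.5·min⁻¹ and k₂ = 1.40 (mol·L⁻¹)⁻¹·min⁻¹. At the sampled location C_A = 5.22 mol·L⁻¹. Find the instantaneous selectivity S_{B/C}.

S_{B/C} = r_B/r_C = (k₁·C_A^0.5)/(k₂·C_A^2) = (k₁/k₂)·C_A^-1.5.
= (0.0471×5.220^0.5) / (1.40×5.220^2) = 0.1076/38.15 = 0.00282.

0.00282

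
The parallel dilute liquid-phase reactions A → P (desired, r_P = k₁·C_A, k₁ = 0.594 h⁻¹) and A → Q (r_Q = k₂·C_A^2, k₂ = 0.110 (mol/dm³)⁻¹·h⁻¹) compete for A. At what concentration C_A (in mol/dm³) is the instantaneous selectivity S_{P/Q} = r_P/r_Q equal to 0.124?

43.5 mol/dm³

S_{P/Q} = (k₁/k₂)·C_A⁻¹ ⇒ C_A = (S·k₂/k₁)^(-1).
= (0.124×0.110/0.594)^(-1) = (0.02296)^(-1) = 43.5 mol/dm³.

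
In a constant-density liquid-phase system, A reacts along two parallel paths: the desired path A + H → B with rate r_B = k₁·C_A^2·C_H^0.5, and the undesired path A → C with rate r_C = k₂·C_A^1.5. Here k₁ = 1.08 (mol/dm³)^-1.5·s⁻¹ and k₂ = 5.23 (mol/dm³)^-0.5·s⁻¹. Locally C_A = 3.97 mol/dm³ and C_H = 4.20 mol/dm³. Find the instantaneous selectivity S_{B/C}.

0.843

S_{B/C} = r_B/r_C = (k₁·C_A^2·C_H^0.5)/(k₂·C_A^1.5) = (k₁/k₂)·C_A^0.5·C_H^0.5.
= (1.08×3.970^2×4.200^0.5) / (5.23×3.970^1.5) = 34.88/41.37 = 0.843.
Since the desired path is higher order in A, keeping C_A high (PFR or concentrated feed) favours B.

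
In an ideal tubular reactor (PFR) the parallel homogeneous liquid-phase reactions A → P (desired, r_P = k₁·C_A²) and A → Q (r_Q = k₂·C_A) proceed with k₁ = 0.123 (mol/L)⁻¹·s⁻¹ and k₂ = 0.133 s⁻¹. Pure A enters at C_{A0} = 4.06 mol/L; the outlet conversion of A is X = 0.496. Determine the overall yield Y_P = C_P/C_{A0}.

0.364

C_A = C_{A0}(1−X) = 2.046 mol/L.
Along a PFR/batch, dC_Q/dC_A = −r_Q/(r_P+r_Q) = −k₂/(k₂+k₁·C_A).
Integrating from C_{A0} to C_A: C_Q = (0.133/0.123)·ln[(0.133+0.123·4.06)/(0.133+0.123·2.05)] = 1.081·ln(0.6324/0.3847) = 0.5375 mol/L.
Then C_P = (C_{A0}−C_A) − C_Q = 2.014 − 0.5375 = 1.476 mol/L.
Y_P = C_P/C_{A0} = 1.476/4.06 = 0.364.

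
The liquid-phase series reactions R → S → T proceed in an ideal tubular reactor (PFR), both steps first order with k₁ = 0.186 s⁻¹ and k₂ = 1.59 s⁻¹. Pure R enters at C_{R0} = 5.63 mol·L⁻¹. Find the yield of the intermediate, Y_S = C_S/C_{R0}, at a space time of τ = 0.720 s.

Solving the coupled first-order balances gives C_S(τ) = [k₁/(k₂−k₁)]·C_{R0}·(e^(−k₁τ) − e^(−k₂τ)).
e^(−k₁τ) = e^(−0.186×0.720) = e^(−0.1339) = 0.8747; e^(−k₂τ) = e^(−1.145) = 0.3183.
C_S = 0.186×5.63/(1.59−0.186) × (0.8747−0.3183) = 0.7459×0.5564 = 0.4150 mol·L⁻¹.
Y_S = C_S/C_{R0} = 0.4150/5.63 = 0.0737.

0.0737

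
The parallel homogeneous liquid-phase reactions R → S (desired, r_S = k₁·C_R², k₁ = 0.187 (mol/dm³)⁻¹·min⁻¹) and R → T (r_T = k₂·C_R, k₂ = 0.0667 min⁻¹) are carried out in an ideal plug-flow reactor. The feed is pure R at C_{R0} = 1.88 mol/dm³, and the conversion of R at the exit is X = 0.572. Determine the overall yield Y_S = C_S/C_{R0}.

0.448

C_R = C_{R0}(1−X) = 0.8046 mol/dm³.
Along a PFR/batch, dC_T/dC_R = −r_T/(r_S+r_T) = −k₂/(k₂+k₁·C_R).
Integrating from C_{R0} to C_R: C_T = (0.0667/0.187)·ln[(0.0667+0.187·1.88)/(0.0667+0.187·0.805)] = 0.3567·ln(0.4183/0.2172) = 0.2338 mol/dm³.
Then C_S = (C_{R0}−C_R) − C_T = 1.075 − 0.2338 = 0.8416 mol/dm³.
Y_S = C_S/C_{R0} = 0.8416/1.88 = 0.448.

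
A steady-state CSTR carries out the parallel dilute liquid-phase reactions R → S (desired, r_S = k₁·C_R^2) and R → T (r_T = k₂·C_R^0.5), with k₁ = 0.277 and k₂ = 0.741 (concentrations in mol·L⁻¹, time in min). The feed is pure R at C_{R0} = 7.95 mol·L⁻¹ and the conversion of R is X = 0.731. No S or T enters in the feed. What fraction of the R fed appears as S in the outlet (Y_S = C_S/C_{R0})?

Exit C_R = C_{R0}(1−X) = 7.95×0.269 = 2.139 mol·L⁻¹.
Rates in a CSTR are evaluated at the outlet concentration: r_S = 0.277×2.139^2 = 1.267, r_T = 0.741×2.139^0.5 = 1.084.
Fraction of consumed R going to S: r_S/(r_S+r_T) = 0.5390.
C_S = 0.5390·C_{R0}·X = 0.5390×7.95×0.731 = 3.13 mol·L⁻¹; Y_S = C_S/C_{R0} = 0.394.

0.394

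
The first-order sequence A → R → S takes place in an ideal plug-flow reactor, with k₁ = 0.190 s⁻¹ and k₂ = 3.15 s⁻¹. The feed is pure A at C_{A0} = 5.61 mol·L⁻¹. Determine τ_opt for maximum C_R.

0.949 s

Setting dC_R/dτ = 0 gives τ_opt = ln(k₂/k₁)/(k₂−k₁).
= ln(3.15/0.190)/(3.15−0.190) = ln(16.58)/2.960 = 2.808/2.960 = 0.949 s.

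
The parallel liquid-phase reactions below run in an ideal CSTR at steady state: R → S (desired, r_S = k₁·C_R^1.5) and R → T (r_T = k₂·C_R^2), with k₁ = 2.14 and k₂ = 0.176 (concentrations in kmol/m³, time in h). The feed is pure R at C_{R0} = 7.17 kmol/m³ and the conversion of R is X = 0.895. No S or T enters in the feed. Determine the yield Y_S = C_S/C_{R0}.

Exit C_R = C_{R0}(1−X) = 7.17×0.105 = 0.7528 kmol/m³.
In a CSTR the entire volume is at exit conditions, so r_S = 2.14×0.7528^1.5 = 1.398 and r_T = 0.176×0.7528^2 = 0.09975.
Fraction of consumed R going to S: r_S/(r_S+r_T) = 0.9334.
C_S = 0.9334·C_{R0}·X = 0.9334×7.17×0.895 = 5.99 kmol/m³; Y_S = C_S/C_{R0} = 0.835.

0.835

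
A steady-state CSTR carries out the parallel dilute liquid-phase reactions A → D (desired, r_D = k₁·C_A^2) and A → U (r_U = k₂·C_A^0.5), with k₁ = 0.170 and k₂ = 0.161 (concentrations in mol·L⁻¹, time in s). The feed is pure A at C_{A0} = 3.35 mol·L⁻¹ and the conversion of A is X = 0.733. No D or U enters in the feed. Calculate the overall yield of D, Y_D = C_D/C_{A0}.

0.346

Exit C_A = C_{A0}(1−X) = 3.35×0.267 = 0.8945 mol·L⁻¹.
A CSTR operates uniformly at the exit composition, giving r_D = 0.1360 and r_U = 0.1523 (each k·C_A^n at C_A = 0.8945).
Fraction of consumed A going to D: r_D/(r_D+r_U) = 0.4718.
C_D = 0.4718·C_{A0}·X = 0.4718×3.35×0.733 = 1.16 mol·L⁻¹; Y_D = C_D/C_{A0} = 0.346.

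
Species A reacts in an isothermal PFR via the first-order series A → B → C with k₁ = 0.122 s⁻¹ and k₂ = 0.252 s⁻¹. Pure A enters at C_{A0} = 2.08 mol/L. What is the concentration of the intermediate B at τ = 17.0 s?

0.218 mol/L

Solving the coupled first-order balances gives C_B(τ) = [k₁/(k₂−k₁)]·C_{A0}·(e^(−k₁τ) − e^(−k₂τ)).
e^(−k₁τ) = e^(−0.122×17.0) = e^(−2.074) = 0.1257; e^(−k₂τ) = e^(−4.284) = 0.01379.
C_B = 0.122×2.08/(0.252−0.122) × (0.1257−0.01379) = 1.952×0.1119 = 0.2184 mol/L.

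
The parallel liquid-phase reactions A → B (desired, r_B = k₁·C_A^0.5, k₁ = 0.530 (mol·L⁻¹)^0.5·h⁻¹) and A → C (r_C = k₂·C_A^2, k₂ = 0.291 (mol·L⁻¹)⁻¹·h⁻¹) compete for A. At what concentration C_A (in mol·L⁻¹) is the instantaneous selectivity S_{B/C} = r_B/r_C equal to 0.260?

S_{B/C} = (k₁/k₂)·C_A^-1.5 ⇒ C_A = (S·k₂/k₁)^(1/(-1.5)).
= (0.260×0.291/0.530)^(-0.6667) = (0.1428)^(-0.6667) = 3.66 mol·L⁻¹.

3.66 mol·L⁻¹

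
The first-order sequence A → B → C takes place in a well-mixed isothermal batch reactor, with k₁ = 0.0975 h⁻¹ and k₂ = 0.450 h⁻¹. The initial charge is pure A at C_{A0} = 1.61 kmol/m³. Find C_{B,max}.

At the optimum, C_{B,max}/C_{A0} = (k₁/k₂)^[k₂/(k₂−k₁)].
= (0.0975/0.450)^(0.450/(0.450−0.0975)) = (0.2167)^(1.277) = 0.1419.
C_{B,max} = 0.1419×1.61 = 0.229 kmol/m³.

0.229 kmol/m³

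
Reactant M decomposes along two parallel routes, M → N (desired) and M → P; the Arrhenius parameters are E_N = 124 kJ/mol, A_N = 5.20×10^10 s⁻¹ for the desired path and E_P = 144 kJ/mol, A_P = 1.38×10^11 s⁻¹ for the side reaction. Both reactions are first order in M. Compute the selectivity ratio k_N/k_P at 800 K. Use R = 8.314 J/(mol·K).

Since both paths have the same order in M, the concentration cancels and S_{N/P} = k_N/k_P = (A_N/A_P)·exp[(E_P−E_N)/(RT)].
(E_P−E_N)/(RT) = (144−124)×10³/(8.314×800) = 20000/6651 = 3.007.
k_N/k_P = (5.20×10^10/1.38×10^11)·exp(3.007) = 0.3768 × 20.23 = 7.62.
Since E_N < E_P, lowering the temperature improves selectivity toward N.

7.62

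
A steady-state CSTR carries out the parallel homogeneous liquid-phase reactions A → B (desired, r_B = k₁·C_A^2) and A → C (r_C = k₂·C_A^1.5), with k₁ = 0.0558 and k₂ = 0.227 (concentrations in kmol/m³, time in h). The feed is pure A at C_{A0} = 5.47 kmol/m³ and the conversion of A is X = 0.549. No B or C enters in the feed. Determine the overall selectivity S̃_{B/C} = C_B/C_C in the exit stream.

0.386

Exit C_A = C_{A0}(1−X) = 5.47×0.451 = 2.467 kmol/m³.
A CSTR operates uniformly at the exit composition, giving r_B = 0.3396 and r_C = 0.8796 (each k·C_A^n at C_A = 2.467).
Overall selectivity = C_B/C_C = r_Bτ/(r_Cτ) = r_B/r_C = 0.386.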